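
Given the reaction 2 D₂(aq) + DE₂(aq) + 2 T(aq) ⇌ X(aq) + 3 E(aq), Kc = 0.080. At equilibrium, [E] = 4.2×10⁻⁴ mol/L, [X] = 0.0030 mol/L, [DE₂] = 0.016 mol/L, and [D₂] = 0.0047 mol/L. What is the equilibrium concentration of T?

[T] = 0.0028 mol/L

At equilibrium, Kc = [X]·[E]³ / ([D₂]²·[DE₂]·[T]²) = 0.080.
(0.0030)·(4.2×10⁻⁴)³ / ((0.0047)²·(0.016)·([T])²) = 0.080
[T]² = 7.86×10⁻⁶ ⇒ [T] = 0.0028 mol/L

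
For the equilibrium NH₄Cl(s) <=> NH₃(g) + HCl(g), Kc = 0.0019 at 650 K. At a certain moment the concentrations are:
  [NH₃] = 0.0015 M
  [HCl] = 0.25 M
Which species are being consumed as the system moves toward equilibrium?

(NH₄Cl is a pure solid — omitted from Qc.)
Qc = [NH₃]·[HCl] = (0.0015)·(0.25) = 3.8×10⁻⁴
Qc = 3.8×10⁻⁴ < Kc = 0.0019: net forward reaction.

NH₄Cl (reactants)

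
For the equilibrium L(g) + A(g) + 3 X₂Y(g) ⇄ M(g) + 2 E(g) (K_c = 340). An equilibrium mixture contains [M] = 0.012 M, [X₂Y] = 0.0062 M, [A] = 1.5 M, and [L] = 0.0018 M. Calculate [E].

At equilibrium, K_c = [M]·[E]² / ([L]·[A]·[X₂Y]³) = 340.
(0.012)·([E])² / ((0.0018)·(1.5)·(0.0062)³) = 340
[E]² = 1.82e-5 ⇒ [E] = 0.0043 M

[E] = 0.0043 M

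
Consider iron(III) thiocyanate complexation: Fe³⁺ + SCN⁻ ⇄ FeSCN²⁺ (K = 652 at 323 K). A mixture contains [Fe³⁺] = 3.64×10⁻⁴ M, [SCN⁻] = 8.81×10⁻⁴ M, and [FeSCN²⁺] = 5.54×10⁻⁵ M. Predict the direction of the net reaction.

in the forward direction

Q = [FeSCN²⁺] / ([Fe³⁺]·[SCN⁻]) = (5.54×10⁻⁵) / ((3.64×10⁻⁴)·(8.81×10⁻⁴)) = 173
Q = 173 < K = 652, so the forward reaction proceeds.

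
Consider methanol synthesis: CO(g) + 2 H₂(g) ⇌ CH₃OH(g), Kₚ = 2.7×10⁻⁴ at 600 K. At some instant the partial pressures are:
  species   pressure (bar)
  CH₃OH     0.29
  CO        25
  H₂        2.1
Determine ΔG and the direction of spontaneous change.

ΔG = 11.4 kJ/mol; the forward reaction is non-spontaneous

Qₚ = P(CH₃OH) / (P(CO)·P(H₂)²) = (0.29) / ((25)·(2.1)²) = 0.00263
ΔG = RT ln(Qₚ/Kₚ) = (8.314 J mol⁻¹ K⁻¹)(600 K) × ln(0.00263/2.7×10⁻⁴)
   = (4.988 kJ/mol)(2.276) = 11.4 kJ/mol
ΔG > 0, so the forward reaction is non-spontaneous (proceeds in reverse).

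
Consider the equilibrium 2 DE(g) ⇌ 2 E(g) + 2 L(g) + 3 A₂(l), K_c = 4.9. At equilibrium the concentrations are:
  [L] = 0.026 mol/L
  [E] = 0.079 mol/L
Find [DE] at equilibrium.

[DE] = 9.3×10⁻⁴ mol/L

(A₂ is a pure liquid — omitted from K_c.)
At equilibrium, K_c = [E]²·[L]² / [DE]² = 4.9.
(0.079)²·(0.026)² / ([DE])² = 4.9
[DE]² = 8.61×10⁻⁷ ⇒ [DE] = 9.3×10⁻⁴ mol/L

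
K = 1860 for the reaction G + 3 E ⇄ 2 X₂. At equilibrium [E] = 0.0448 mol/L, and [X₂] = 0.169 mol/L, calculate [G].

At equilibrium, K = [X₂]² / ([G]·[E]³) = 1860.
(0.169)² / (([G])·(0.0448)³) = 1860
[G] = 0.171 mol/L

[G] = 0.171 mol/L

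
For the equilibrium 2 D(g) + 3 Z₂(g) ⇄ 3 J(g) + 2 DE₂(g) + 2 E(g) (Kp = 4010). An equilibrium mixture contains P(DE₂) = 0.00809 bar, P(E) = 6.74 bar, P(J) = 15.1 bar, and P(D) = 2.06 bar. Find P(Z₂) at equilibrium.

P(Z₂) = 0.0844 bar

At equilibrium, Kp = P(J)³·P(DE₂)²·P(E)² / (P(D)²·P(Z₂)³) = 4010.
(15.1)³·(0.00809)²·(6.74)² / ((2.06)²·(P(Z₂))³) = 4010
P(Z₂)³ = 6.02×10⁻⁴ ⇒ P(Z₂) = 0.0844 bar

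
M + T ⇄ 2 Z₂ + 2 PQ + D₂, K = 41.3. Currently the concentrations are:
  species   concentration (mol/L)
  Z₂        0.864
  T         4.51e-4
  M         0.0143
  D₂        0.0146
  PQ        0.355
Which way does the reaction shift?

Q = [Z₂]²·[PQ]²·[D₂] / ([M]·[T]) = (0.864)²·(0.355)²·(0.0146) / ((0.0143)·(4.51e-4)) = 213
Q = 213 > K = 41.3, so the reverse reaction proceeds.

in the reverse direction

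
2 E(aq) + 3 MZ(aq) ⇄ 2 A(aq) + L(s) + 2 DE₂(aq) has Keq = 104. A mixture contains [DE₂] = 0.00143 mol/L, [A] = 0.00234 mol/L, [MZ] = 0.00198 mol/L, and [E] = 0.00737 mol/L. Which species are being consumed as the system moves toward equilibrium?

E, MZ (reactants)

(L is a pure solid — omitted from Q.)
Q = [A]²·[DE₂]² / ([E]²·[MZ]³) = (0.00234)²·(0.00143)² / ((0.00737)²·(0.00198)³) = 26.6
Q = 26.6 < Keq = 104: net forward reaction.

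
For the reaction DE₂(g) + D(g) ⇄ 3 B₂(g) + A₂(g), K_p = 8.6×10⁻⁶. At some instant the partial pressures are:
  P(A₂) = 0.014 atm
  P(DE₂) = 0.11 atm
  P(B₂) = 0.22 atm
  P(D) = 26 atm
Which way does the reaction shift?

toward reactants

Q_p = P(B₂)³·P(A₂) / (P(DE₂)·P(D)) = (0.22)³·(0.014) / ((0.11)·(26)) = 5.2×10⁻⁵
Q_p = 5.2×10⁻⁵ > K_p = 8.6×10⁻⁶, so the reverse reaction proceeds.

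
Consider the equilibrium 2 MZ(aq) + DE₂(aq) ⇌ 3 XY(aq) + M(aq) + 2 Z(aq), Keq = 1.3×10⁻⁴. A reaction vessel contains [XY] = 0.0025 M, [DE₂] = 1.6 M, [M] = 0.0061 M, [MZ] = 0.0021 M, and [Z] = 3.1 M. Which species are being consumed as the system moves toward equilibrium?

none (at equilibrium)

Q = [XY]³·[M]·[Z]² / ([MZ]²·[DE₂]) = (0.0025)³·(0.0061)·(3.1)² / ((0.0021)²·(1.6)) = 1.3×10⁻⁴
Q = 1.3×10⁻⁴ = Keq; the system is at equilibrium.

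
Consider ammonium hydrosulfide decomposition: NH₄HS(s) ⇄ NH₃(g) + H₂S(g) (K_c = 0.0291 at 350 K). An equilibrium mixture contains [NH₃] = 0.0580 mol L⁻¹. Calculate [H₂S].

[H₂S] = 0.502 mol L⁻¹

(NH₄HS is a pure solid — omitted from K_c.)
At equilibrium, K_c = [NH₃]·[H₂S] = 0.0291.
(0.0580)·([H₂S]) = 0.0291
[H₂S] = 0.502 mol L⁻¹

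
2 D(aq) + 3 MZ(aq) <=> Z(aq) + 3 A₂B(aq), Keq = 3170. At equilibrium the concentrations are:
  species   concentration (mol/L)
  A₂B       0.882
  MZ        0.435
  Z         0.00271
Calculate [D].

At equilibrium, Keq = [Z]·[A₂B]³ / ([D]²·[MZ]³) = 3170.
(0.00271)·(0.882)³ / (([D])²·(0.435)³) = 3170
[D]² = 7.13e-6 ⇒ [D] = 0.00267 mol/L

[D] = 0.00267 mol/L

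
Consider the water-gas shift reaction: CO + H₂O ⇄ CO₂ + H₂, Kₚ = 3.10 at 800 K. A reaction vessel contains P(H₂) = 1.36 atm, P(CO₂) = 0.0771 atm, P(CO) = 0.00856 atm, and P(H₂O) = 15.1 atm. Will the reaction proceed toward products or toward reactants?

in the forward direction

Qₚ = P(CO₂)·P(H₂) / (P(CO)·P(H₂O)) = (0.0771)·(1.36) / ((0.00856)·(15.1)) = 0.811
Qₚ = 0.811 < Kₚ = 3.10, so the forward reaction proceeds.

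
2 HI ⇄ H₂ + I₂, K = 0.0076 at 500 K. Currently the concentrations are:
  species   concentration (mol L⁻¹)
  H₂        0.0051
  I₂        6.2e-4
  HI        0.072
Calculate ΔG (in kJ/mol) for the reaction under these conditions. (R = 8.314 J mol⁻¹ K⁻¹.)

ΔG = -10.5 kJ/mol

Q = [H₂]·[I₂] / [HI]² = (0.0051)·(6.2e-4) / (0.072)² = 6.10e-4
ΔG = RT ln(Q/K) = (8.314 J mol⁻¹ K⁻¹)(500 K) × ln(6.10e-4/0.0076)
   = (4.157 kJ/mol)(-2.522) = -10.5 kJ/mol
ΔG < 0, so the forward reaction is spontaneous (proceeds forward).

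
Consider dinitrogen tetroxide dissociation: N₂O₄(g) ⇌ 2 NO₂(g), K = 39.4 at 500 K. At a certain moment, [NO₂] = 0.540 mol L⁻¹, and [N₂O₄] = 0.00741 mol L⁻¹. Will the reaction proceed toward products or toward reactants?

Q = [NO₂]² / [N₂O₄] = (0.540)² / (0.00741) = 39.4
Q = 39.4 = K, so the system is already at equilibrium.

neither direction; the system is at equilibrium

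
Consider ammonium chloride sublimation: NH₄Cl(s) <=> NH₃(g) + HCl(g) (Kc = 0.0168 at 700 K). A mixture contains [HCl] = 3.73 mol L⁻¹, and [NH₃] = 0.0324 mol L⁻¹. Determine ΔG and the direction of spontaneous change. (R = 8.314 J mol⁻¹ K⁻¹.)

(NH₄Cl is a pure solid — omitted from Qc.)
Qc = [NH₃]·[HCl] = (0.0324)·(3.73) = 0.121
ΔG = RT ln(Qc/Kc) = (8.314 J mol⁻¹ K⁻¹)(700 K) × ln(0.121/0.0168)
   = (5.820 kJ/mol)(1.974) = 11.5 kJ/mol
ΔG > 0, so the forward reaction is non-spontaneous (proceeds in reverse).

ΔG = 11.5 kJ/mol; the forward reaction is non-spontaneous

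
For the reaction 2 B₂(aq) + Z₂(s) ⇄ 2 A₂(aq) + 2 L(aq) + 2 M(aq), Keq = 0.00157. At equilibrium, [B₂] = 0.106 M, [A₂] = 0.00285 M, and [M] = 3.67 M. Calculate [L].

[L] = 0.402 M

(Z₂ is a pure solid — omitted from Keq.)
At equilibrium, Keq = [A₂]²·[L]²·[M]² / [B₂]² = 0.00157.
(0.00285)²·([L])²·(3.67)² / (0.106)² = 0.00157
[L]² = 0.161 ⇒ [L] = 0.402 M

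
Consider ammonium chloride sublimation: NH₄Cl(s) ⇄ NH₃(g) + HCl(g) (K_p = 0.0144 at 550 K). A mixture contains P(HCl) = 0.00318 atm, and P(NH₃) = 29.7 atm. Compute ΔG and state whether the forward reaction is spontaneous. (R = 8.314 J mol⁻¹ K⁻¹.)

ΔG = 8.60 kJ/mol; the forward reaction is non-spontaneous

(NH₄Cl is a pure solid — omitted from Q_p.)
Q_p = P(NH₃)·P(HCl) = (29.7)·(0.00318) = 0.0944
ΔG = RT ln(Q_p/K_p) = (8.314 J mol⁻¹ K⁻¹)(550 K) × ln(0.0944/0.0144)
   = (4.573 kJ/mol)(1.880) = 8.60 kJ/mol
ΔG > 0, so the forward reaction is non-spontaneous (proceeds in reverse).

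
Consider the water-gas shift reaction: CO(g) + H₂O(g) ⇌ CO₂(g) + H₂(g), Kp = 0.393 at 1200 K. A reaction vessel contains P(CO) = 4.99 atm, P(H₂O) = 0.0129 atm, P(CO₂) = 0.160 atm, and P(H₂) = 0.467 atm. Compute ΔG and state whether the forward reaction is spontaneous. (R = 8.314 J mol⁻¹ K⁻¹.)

Qp = P(CO₂)·P(H₂) / (P(CO)·P(H₂O)) = (0.160)·(0.467) / ((4.99)·(0.0129)) = 1.16
ΔG = RT ln(Qp/Kp) = (8.314 J mol⁻¹ K⁻¹)(1200 K) × ln(1.16/0.393)
   = (9.977 kJ/mol)(1.082) = 10.8 kJ/mol
ΔG > 0, so the forward reaction is non-spontaneous (proceeds in reverse).

ΔG = 10.8 kJ/mol; the forward reaction is non-spontaneous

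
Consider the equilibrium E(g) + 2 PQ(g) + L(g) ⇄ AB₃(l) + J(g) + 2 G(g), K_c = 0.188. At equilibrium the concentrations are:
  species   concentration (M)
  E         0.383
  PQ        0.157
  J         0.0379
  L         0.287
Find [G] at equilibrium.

(AB₃ is a pure liquid — omitted from K_c.)
At equilibrium, K_c = [J]·[G]² / ([E]·[PQ]²·[L]) = 0.188.
(0.0379)·([G])² / ((0.383)·(0.157)²·(0.287)) = 0.188
[G]² = 0.0134 ⇒ [G] = 0.116 M

[G] = 0.116 M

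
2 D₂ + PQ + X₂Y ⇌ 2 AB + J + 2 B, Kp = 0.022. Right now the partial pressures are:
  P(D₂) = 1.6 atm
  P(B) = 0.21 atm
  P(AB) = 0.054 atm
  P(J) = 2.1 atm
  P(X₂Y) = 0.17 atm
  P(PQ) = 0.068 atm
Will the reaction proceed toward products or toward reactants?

Qp = P(AB)²·P(J)·P(B)² / (P(D₂)²·P(PQ)·P(X₂Y)) = (0.054)²·(2.1)·(0.21)² / ((1.6)²·(0.068)·(0.17)) = 0.0091
Qp = 0.0091 < Kp = 0.022, so the forward reaction proceeds.

toward products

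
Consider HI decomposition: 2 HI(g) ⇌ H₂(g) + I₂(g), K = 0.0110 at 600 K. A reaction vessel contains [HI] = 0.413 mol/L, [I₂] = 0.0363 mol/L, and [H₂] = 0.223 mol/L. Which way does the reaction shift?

toward reactants

Q = [H₂]·[I₂] / [HI]² = (0.223)·(0.0363) / (0.413)² = 0.0475
Q = 0.0475 > K = 0.0110, so the reverse reaction proceeds.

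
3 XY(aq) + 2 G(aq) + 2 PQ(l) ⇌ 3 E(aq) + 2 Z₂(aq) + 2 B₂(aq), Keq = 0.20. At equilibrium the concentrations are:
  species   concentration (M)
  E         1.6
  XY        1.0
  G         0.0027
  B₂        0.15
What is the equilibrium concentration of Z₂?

(PQ is a pure liquid — omitted from Keq.)
At equilibrium, Keq = [E]³·[Z₂]²·[B₂]² / ([XY]³·[G]²) = 0.20.
(1.6)³·([Z₂])²·(0.15)² / ((1.0)³·(0.0027)²) = 0.20
[Z₂]² = 1.58×10⁻⁵ ⇒ [Z₂] = 0.0040 M

[Z₂] = 0.0040 M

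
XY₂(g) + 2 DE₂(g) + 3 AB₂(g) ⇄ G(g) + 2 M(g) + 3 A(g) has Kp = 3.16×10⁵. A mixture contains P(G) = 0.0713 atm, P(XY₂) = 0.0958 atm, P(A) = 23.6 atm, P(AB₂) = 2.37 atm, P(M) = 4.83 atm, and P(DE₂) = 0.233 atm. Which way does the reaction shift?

Qp = P(G)·P(M)²·P(A)³ / (P(XY₂)·P(DE₂)²·P(AB₂)³) = (0.0713)·(4.83)²·(23.6)³ / ((0.0958)·(0.233)²·(2.37)³) = 3.16×10⁵
Qp = 3.16×10⁵ = Kp, so the system is already at equilibrium.

no net change (already at equilibrium)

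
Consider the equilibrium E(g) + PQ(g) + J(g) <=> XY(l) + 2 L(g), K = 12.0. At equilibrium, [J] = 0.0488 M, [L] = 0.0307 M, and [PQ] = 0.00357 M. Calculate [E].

[E] = 0.451 M

(XY is a pure liquid — omitted from K.)
At equilibrium, K = [L]² / ([E]·[PQ]·[J]) = 12.0.
(0.0307)² / (([E])·(0.00357)·(0.0488)) = 12.0
[E] = 0.451 M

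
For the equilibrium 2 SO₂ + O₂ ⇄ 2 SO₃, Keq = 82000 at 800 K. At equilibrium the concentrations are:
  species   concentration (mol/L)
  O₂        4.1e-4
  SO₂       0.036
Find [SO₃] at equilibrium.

[SO₃] = 0.21 mol/L

At equilibrium, Keq = [SO₃]² / ([SO₂]²·[O₂]) = 82000.
([SO₃])² / ((0.036)²·(4.1e-4)) = 82000
[SO₃]² = 0.0436 ⇒ [SO₃] = 0.21 mol/L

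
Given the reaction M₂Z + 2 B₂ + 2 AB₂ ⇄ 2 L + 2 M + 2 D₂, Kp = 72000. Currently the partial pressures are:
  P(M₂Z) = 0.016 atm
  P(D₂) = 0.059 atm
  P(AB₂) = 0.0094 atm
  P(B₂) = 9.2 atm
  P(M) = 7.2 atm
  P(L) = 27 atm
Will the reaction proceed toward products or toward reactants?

Qp = P(L)²·P(M)²·P(D₂)² / (P(M₂Z)·P(B₂)²·P(AB₂)²) = (27)²·(7.2)²·(0.059)² / ((0.016)·(9.2)²·(0.0094)²) = 1.1×10⁶
Qp = 1.1×10⁶ > Kp = 72000, so the reverse reaction proceeds.

in the reverse direction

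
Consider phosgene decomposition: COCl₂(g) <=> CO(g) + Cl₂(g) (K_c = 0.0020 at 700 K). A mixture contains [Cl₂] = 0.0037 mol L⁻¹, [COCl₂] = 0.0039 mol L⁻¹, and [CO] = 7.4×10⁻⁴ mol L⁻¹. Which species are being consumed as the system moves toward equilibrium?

Q_c = [CO]·[Cl₂] / [COCl₂] = (7.4×10⁻⁴)·(0.0037) / (0.0039) = 7.0×10⁻⁴
Q_c = 7.0×10⁻⁴ < K_c = 0.0020: net forward reaction.

COCl₂ (reactants)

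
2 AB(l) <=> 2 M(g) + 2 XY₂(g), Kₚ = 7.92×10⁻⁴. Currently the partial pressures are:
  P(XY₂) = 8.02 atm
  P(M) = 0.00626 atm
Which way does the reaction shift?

in the reverse direction

(AB is a pure liquid — omitted from Qₚ.)
Qₚ = P(M)²·P(XY₂)² = (0.00626)²·(8.02)² = 0.00252
Qₚ = 0.00252 > Kₚ = 7.92×10⁻⁴, so the reverse reaction proceeds.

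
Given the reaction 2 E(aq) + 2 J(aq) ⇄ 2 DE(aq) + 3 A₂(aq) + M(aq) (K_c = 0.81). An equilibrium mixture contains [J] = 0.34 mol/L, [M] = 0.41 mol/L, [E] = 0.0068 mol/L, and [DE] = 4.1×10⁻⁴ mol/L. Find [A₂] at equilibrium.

[A₂] = 4.0 mol/L

At equilibrium, K_c = [DE]²·[A₂]³·[M] / ([E]²·[J]²) = 0.81.
(4.1×10⁻⁴)²·([A₂])³·(0.41) / ((0.0068)²·(0.34)²) = 0.81
[A₂]³ = 62.8 ⇒ [A₂] = 4.0 mol/L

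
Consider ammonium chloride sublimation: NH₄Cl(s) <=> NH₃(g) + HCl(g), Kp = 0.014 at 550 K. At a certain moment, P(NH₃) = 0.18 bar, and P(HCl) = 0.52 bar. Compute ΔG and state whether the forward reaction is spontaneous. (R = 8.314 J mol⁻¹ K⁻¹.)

(NH₄Cl is a pure solid — omitted from Qp.)
Qp = P(NH₃)·P(HCl) = (0.18)·(0.52) = 0.0936
ΔG = RT ln(Qp/Kp) = (8.314 J mol⁻¹ K⁻¹)(550 K) × ln(0.0936/0.014)
   = (4.573 kJ/mol)(1.900) = 8.69 kJ/mol
ΔG > 0, so the forward reaction is non-spontaneous (proceeds in reverse).

ΔG = 8.69 kJ/mol; the forward reaction is non-spontaneous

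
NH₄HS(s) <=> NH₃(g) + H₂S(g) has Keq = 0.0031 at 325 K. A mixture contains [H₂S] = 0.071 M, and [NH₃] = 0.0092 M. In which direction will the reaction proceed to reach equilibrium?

(NH₄HS is a pure solid — omitted from Q.)
Q = [NH₃]·[H₂S] = (0.0092)·(0.071) = 6.5×10⁻⁴
Q = 6.5×10⁻⁴ < Keq = 0.0031, so the forward reaction proceeds.

forward (toward products)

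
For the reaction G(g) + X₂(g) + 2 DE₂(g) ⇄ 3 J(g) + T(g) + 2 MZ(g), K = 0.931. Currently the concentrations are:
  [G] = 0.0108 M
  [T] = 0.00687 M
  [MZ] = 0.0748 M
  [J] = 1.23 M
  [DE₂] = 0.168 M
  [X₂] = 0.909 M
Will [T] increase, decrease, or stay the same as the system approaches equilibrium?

Q = [J]³·[T]·[MZ]² / ([G]·[X₂]·[DE₂]²) = (1.23)³·(0.00687)·(0.0748)² / ((0.0108)·(0.909)·(0.168)²) = 0.258
Q = 0.258 < K = 0.931: net forward reaction.
T is a product, so it increases.

increase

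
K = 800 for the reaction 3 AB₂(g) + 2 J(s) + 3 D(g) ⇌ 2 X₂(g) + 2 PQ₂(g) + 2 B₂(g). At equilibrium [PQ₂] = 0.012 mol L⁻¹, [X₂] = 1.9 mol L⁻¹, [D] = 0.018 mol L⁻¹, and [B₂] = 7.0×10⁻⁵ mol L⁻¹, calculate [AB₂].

(J is a pure solid — omitted from K.)
At equilibrium, K = [X₂]²·[PQ₂]²·[B₂]² / ([AB₂]³·[D]³) = 800.
(1.9)²·(0.012)²·(7.0×10⁻⁵)² / (([AB₂])³·(0.018)³) = 800
[AB₂]³ = 5.46×10⁻¹⁰ ⇒ [AB₂] = 8.2×10⁻⁴ mol L⁻¹

[AB₂] = 8.2×10⁻⁴ mol L⁻¹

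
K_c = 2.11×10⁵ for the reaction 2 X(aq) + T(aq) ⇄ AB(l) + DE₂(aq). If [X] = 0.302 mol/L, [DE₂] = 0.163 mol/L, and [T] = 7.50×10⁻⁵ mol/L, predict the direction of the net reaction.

(AB is a pure liquid — omitted from Q_c.)
Q_c = [DE₂] / ([X]²·[T]) = (0.163) / ((0.302)²·(7.50×10⁻⁵)) = 23800
Q_c = 23800 < K_c = 2.11×10⁵, so the forward reaction proceeds.

forward (toward products)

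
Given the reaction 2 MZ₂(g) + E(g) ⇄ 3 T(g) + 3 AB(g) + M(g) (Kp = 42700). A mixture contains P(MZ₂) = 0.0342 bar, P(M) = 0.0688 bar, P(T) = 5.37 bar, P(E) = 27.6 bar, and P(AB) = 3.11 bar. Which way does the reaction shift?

to the right

Qp = P(T)³·P(AB)³·P(M) / (P(MZ₂)²·P(E)) = (5.37)³·(3.11)³·(0.0688) / ((0.0342)²·(27.6)) = 9930
Qp = 9930 < Kp = 42700, so the forward reaction proceeds.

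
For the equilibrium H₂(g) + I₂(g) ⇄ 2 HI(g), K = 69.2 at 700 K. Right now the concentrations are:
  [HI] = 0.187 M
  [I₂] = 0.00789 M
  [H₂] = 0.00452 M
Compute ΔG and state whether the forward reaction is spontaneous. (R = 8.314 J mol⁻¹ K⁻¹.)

Q = [HI]² / ([H₂]·[I₂]) = (0.187)² / ((0.00452)·(0.00789)) = 981
ΔG = RT ln(Q/K) = (8.314 J mol⁻¹ K⁻¹)(700 K) × ln(981/69.2)
   = (5.820 kJ/mol)(2.652) = 15.4 kJ/mol
ΔG > 0, so the forward reaction is non-spontaneous (proceeds in reverse).

ΔG = 15.4 kJ/mol; the forward reaction is non-spontaneous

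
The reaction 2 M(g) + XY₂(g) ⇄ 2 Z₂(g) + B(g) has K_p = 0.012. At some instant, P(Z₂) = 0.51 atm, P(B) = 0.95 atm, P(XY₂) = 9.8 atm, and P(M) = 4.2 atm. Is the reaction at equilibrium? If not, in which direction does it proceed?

forward (toward products)

Q_p = P(Z₂)²·P(B) / (P(M)²·P(XY₂)) = (0.51)²·(0.95) / ((4.2)²·(9.8)) = 0.0014
Q_p = 0.0014 < K_p = 0.012, so the forward reaction proceeds.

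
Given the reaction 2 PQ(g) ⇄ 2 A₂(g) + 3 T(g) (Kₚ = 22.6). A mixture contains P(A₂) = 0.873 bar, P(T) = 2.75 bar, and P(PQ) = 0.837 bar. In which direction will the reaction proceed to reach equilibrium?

Qₚ = P(A₂)²·P(T)³ / P(PQ)² = (0.873)²·(2.75)³ / (0.837)² = 22.6
Qₚ = 22.6 = Kₚ, so the system is already at equilibrium.

neither direction; the system is at equilibrium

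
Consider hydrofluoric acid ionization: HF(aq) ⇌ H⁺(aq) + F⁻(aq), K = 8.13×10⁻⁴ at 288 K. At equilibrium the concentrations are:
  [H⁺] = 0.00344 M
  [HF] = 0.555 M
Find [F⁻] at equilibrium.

[F⁻] = 0.131 M

At equilibrium, K = [H⁺]·[F⁻] / [HF] = 8.13×10⁻⁴.
(0.00344)·([F⁻]) / (0.555) = 8.13×10⁻⁴
[F⁻] = 0.131 M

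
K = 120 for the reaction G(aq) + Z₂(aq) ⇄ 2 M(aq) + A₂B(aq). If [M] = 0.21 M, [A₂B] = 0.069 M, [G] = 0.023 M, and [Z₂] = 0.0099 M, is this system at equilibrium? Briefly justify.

no; Q < K, reaction proceeds forward

Q = [M]²·[A₂B] / ([G]·[Z₂]) = (0.21)²·(0.069) / ((0.023)·(0.0099)) = 13
Q = 13 < K = 120: net forward reaction.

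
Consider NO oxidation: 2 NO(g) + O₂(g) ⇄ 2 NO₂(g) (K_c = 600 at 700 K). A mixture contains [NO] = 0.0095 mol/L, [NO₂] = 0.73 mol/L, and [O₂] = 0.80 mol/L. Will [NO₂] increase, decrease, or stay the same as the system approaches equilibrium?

decrease

Q_c = [NO₂]² / ([NO]²·[O₂]) = (0.73)² / ((0.0095)²·(0.80)) = 7400
Q_c = 7400 > K_c = 600: net reverse reaction.
NO₂ is a product, so it decreases.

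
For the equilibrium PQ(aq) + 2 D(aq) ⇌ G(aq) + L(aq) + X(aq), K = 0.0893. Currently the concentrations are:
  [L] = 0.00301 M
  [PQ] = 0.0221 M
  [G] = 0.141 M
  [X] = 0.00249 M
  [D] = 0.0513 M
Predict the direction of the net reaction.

to the right

Q = [G]·[L]·[X] / ([PQ]·[D]²) = (0.141)·(0.00301)·(0.00249) / ((0.0221)·(0.0513)²) = 0.0182
Q = 0.0182 < K = 0.0893, so the forward reaction proceeds.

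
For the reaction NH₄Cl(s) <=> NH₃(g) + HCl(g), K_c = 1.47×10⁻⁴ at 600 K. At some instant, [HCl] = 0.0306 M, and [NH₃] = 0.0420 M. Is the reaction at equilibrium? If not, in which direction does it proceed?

reverse (toward reactants)

(NH₄Cl is a pure solid — omitted from Q_c.)
Q_c = [NH₃]·[HCl] = (0.0420)·(0.0306) = 0.00129
Q_c = 0.00129 > K_c = 1.47×10⁻⁴, so the reverse reaction proceeds.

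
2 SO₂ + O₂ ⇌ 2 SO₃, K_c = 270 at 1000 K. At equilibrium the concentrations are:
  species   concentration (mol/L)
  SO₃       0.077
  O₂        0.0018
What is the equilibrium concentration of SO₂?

[SO₂] = 0.11 mol/L

At equilibrium, K_c = [SO₃]² / ([SO₂]²·[O₂]) = 270.
(0.077)² / (([SO₂])²·(0.0018)) = 270
[SO₂]² = 0.0122 ⇒ [SO₂] = 0.11 mol/L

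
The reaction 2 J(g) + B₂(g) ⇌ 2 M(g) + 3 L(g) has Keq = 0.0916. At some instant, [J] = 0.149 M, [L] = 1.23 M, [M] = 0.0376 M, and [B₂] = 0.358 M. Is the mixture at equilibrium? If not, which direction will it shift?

Q = [M]²·[L]³ / ([J]²·[B₂]) = (0.0376)²·(1.23)³ / ((0.149)²·(0.358)) = 0.331
Q = 0.331 > Keq = 0.0916: net reverse reaction.

no; Q > K, reaction proceeds in reverse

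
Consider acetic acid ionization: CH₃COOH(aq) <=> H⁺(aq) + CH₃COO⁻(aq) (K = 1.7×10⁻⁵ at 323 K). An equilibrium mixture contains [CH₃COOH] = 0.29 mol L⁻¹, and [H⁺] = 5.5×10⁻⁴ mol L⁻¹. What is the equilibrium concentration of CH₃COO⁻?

[CH₃COO⁻] = 0.0090 mol L⁻¹

At equilibrium, K = [H⁺]·[CH₃COO⁻] / [CH₃COOH] = 1.7×10⁻⁵.
(5.5×10⁻⁴)·([CH₃COO⁻]) / (0.29) = 1.7×10⁻⁵
[CH₃COO⁻] = 0.00896 = 0.0090 mol L⁻¹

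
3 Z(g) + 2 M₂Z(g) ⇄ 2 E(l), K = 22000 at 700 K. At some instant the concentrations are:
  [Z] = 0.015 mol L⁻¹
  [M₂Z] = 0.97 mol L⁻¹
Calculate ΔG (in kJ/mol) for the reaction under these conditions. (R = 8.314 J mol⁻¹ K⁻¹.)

ΔG = 15.5 kJ/mol

(E is a pure liquid — omitted from Q.)
Q = 1 / ([Z]³·[M₂Z]²) = 1 / ((0.015)³·(0.97)²) = 3.15×10⁵
ΔG = RT ln(Q/K) = (8.314 J mol⁻¹ K⁻¹)(700 K) × ln(3.15×10⁵/22000)
   = (5.820 kJ/mol)(2.662) = 15.5 kJ/mol
ΔG > 0, so the forward reaction is non-spontaneous (proceeds in reverse).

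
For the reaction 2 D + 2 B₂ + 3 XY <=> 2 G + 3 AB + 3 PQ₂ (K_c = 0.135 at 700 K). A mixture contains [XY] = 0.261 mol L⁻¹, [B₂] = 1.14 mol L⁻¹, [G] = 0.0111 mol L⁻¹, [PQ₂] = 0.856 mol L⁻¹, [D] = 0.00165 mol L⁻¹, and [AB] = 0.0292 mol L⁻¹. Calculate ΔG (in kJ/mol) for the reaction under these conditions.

ΔG = -8.64 kJ/mol

Q_c = [G]²·[AB]³·[PQ₂]³ / ([D]²·[B₂]²·[XY]³) = (0.0111)²·(0.0292)³·(0.856)³ / ((0.00165)²·(1.14)²·(0.261)³) = 0.0306
ΔG = RT ln(Q_c/K_c) = (8.314 J mol⁻¹ K⁻¹)(700 K) × ln(0.0306/0.135)
   = (5.820 kJ/mol)(-1.484) = -8.64 kJ/mol
ΔG < 0, so the forward reaction is spontaneous (proceeds forward).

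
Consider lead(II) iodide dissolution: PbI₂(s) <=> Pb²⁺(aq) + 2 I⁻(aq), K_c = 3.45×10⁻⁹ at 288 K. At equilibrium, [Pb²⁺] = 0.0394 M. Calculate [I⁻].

[I⁻] = 2.96×10⁻⁴ M

(PbI₂ is a pure solid — omitted from K_c.)
At equilibrium, K_c = [Pb²⁺]·[I⁻]² = 3.45×10⁻⁹.
(0.0394)·([I⁻])² = 3.45×10⁻⁹
[I⁻]² = 8.76×10⁻⁸ ⇒ [I⁻] = 2.96×10⁻⁴ M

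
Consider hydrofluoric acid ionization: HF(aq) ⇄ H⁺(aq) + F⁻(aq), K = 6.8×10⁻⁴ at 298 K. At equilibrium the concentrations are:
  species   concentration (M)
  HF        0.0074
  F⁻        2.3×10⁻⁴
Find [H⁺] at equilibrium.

[H⁺] = 0.022 M

At equilibrium, K = [H⁺]·[F⁻] / [HF] = 6.8×10⁻⁴.
([H⁺])·(2.3×10⁻⁴) / (0.0074) = 6.8×10⁻⁴
[H⁺] = 0.0219 = 0.022 M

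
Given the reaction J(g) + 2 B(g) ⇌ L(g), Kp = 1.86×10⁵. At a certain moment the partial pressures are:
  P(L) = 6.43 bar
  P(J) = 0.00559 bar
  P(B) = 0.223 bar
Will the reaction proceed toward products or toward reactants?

Qp = P(L) / (P(J)·P(B)²) = (6.43) / ((0.00559)·(0.223)²) = 23100
Qp = 23100 < Kp = 1.86×10⁵, so the forward reaction proceeds.

forward (toward products)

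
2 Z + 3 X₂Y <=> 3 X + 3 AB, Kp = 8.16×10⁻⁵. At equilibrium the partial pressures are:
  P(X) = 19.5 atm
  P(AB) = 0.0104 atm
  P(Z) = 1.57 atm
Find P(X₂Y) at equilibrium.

P(X₂Y) = 3.46 atm

At equilibrium, Kp = P(X)³·P(AB)³ / (P(Z)²·P(X₂Y)³) = 8.16×10⁻⁵.
(19.5)³·(0.0104)³ / ((1.57)²·(P(X₂Y))³) = 8.16×10⁻⁵
P(X₂Y)³ = 41.5 ⇒ P(X₂Y) = 3.46 atm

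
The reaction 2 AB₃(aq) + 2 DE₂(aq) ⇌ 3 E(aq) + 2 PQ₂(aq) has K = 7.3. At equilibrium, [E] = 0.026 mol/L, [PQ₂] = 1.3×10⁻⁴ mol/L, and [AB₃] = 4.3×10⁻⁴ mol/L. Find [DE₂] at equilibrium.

[DE₂] = 4.7×10⁻⁴ mol/L

At equilibrium, K = [E]³·[PQ₂]² / ([AB₃]²·[DE₂]²) = 7.3.
(0.026)³·(1.3×10⁻⁴)² / ((4.3×10⁻⁴)²·([DE₂])²) = 7.3
[DE₂]² = 2.20×10⁻⁷ ⇒ [DE₂] = 4.7×10⁻⁴ mol/L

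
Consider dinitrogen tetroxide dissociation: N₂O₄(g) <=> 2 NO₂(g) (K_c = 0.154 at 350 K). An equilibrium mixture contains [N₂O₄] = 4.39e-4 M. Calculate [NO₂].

At equilibrium, K_c = [NO₂]² / [N₂O₄] = 0.154.
([NO₂])² / (4.39e-4) = 0.154
[NO₂]² = 6.76e-5 ⇒ [NO₂] = 0.00822 M

[NO₂] = 0.00822 M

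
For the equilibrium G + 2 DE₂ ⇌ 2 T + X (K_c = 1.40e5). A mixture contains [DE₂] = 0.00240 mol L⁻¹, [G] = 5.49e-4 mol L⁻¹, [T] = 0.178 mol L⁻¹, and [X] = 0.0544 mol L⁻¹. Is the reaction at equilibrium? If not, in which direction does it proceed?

in the reverse direction

Q_c = [T]²·[X] / ([G]·[DE₂]²) = (0.178)²·(0.0544) / ((5.49e-4)·(0.00240)²) = 5.45e5
Q_c = 5.45e5 > K_c = 1.40e5, so the reverse reaction proceeds.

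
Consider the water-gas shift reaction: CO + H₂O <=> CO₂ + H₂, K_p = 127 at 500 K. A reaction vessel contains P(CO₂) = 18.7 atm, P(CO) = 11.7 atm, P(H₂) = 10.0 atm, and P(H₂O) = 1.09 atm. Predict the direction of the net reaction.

in the forward direction

Q_p = P(CO₂)·P(H₂) / (P(CO)·P(H₂O)) = (18.7)·(10.0) / ((11.7)·(1.09)) = 14.7
Q_p = 14.7 < K_p = 127, so the forward reaction proceeds.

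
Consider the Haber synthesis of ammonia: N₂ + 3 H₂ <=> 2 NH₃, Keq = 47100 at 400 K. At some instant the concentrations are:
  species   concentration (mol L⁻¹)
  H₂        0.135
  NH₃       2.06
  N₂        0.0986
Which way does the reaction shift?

Q = [NH₃]² / ([N₂]·[H₂]³) = (2.06)² / ((0.0986)·(0.135)³) = 17500
Q = 17500 < Keq = 47100, so the forward reaction proceeds.

in the forward direction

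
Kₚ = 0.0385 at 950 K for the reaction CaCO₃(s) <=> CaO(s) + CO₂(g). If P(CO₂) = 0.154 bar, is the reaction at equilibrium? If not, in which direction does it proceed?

(CaCO₃, CaO are pure solids — omitted from Qₚ.)
Qₚ = P(CO₂) = 0.154
Qₚ = 0.154 > Kₚ = 0.0385, so the reverse reaction proceeds.

reverse (toward reactants)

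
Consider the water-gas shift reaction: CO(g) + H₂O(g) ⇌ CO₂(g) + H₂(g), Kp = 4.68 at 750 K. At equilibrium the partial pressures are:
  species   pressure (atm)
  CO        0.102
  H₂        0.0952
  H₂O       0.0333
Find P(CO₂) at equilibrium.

At equilibrium, Kp = P(CO₂)·P(H₂) / (P(CO)·P(H₂O)) = 4.68.
(P(CO₂))·(0.0952) / ((0.102)·(0.0333)) = 4.68
P(CO₂) = 0.167 atm

P(CO₂) = 0.167 atm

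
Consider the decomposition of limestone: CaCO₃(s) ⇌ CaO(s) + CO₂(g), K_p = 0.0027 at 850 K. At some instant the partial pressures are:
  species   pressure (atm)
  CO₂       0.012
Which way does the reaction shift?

(CaCO₃, CaO are pure solids — omitted from Q_p.)
Q_p = P(CO₂) = 0.012
Q_p = 0.012 > K_p = 0.0027, so the reverse reaction proceeds.

in the reverse direction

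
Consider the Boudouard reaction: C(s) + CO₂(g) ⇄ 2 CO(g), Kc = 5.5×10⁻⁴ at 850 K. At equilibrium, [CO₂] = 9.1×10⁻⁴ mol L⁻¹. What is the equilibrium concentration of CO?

[CO] = 7.1×10⁻⁴ mol L⁻¹

(C is a pure solid — omitted from Kc.)
At equilibrium, Kc = [CO]² / [CO₂] = 5.5×10⁻⁴.
([CO])² / (9.1×10⁻⁴) = 5.5×10⁻⁴
[CO]² = 5.01×10⁻⁷ ⇒ [CO] = 7.1×10⁻⁴ mol L⁻¹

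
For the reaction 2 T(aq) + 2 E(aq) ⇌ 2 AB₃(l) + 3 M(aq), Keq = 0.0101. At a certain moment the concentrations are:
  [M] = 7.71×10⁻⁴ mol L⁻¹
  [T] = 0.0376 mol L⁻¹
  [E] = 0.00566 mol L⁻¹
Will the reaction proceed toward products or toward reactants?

neither direction; the system is at equilibrium

(AB₃ is a pure liquid — omitted from Q.)
Q = [M]³ / ([T]²·[E]²) = (7.71×10⁻⁴)³ / ((0.0376)²·(0.00566)²) = 0.0101
Q = 0.0101 = Keq, so the system is already at equilibrium.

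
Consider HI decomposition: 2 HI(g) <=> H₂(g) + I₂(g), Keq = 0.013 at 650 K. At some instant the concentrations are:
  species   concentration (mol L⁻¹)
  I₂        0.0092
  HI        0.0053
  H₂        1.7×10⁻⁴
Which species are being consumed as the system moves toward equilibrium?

Q = [H₂]·[I₂] / [HI]² = (1.7×10⁻⁴)·(0.0092) / (0.0053)² = 0.056
Q = 0.056 > Keq = 0.013: net reverse reaction.

H₂, I₂ (products)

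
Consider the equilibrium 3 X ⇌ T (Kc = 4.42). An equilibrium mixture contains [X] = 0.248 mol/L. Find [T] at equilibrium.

At equilibrium, Kc = [T] / [X]³ = 4.42.
([T]) / (0.248)³ = 4.42
[T] = 0.0674 mol/L

[T] = 0.0674 mol/L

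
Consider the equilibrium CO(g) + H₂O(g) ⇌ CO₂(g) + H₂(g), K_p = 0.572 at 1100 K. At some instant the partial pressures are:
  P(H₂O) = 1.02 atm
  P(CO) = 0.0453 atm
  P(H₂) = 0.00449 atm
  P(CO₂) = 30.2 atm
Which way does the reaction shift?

in the reverse direction

Q_p = P(CO₂)·P(H₂) / (P(CO)·P(H₂O)) = (30.2)·(0.00449) / ((0.0453)·(1.02)) = 2.93
Q_p = 2.93 > K_p = 0.572, so the reverse reaction proceeds.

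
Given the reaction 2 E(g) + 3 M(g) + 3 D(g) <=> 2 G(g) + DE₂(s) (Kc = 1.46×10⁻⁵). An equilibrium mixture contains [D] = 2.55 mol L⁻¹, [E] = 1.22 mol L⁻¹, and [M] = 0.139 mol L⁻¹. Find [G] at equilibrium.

(DE₂ is a pure solid — omitted from Kc.)
At equilibrium, Kc = [G]² / ([E]²·[M]³·[D]³) = 1.46×10⁻⁵.
([G])² / ((1.22)²·(0.139)³·(2.55)³) = 1.46×10⁻⁵
[G]² = 9.68×10⁻⁷ ⇒ [G] = 9.84×10⁻⁴ mol L⁻¹

[G] = 9.84×10⁻⁴ mol L⁻¹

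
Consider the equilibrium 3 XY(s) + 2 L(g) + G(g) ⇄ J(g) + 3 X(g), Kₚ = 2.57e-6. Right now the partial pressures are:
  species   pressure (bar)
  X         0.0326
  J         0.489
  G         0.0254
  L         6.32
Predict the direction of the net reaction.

(XY is a pure solid — omitted from Qₚ.)
Qₚ = P(J)·P(X)³ / (P(L)²·P(G)) = (0.489)·(0.0326)³ / ((6.32)²·(0.0254)) = 1.67e-5
Qₚ = 1.67e-5 > Kₚ = 2.57e-6, so the reverse reaction proceeds.

in the reverse direction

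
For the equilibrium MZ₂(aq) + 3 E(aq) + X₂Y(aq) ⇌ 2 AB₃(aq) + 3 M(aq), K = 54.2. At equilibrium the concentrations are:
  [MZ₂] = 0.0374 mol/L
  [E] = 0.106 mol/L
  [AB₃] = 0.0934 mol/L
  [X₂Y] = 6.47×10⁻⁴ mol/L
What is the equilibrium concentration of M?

[M] = 0.0564 mol/L

At equilibrium, K = [AB₃]²·[M]³ / ([MZ₂]·[E]³·[X₂Y]) = 54.2.
(0.0934)²·([M])³ / ((0.0374)·(0.106)³·(6.47×10⁻⁴)) = 54.2
[M]³ = 1.79×10⁻⁴ ⇒ [M] = 0.0564 mol/L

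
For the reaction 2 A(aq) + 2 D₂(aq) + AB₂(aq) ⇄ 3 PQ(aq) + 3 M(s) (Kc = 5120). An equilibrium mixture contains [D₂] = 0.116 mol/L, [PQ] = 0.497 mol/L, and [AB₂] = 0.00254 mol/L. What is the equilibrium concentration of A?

(M is a pure solid — omitted from Kc.)
At equilibrium, Kc = [PQ]³ / ([A]²·[D₂]²·[AB₂]) = 5120.
(0.497)³ / (([A])²·(0.116)²·(0.00254)) = 5120
[A]² = 0.702 ⇒ [A] = 0.838 mol/L

[A] = 0.838 mol/L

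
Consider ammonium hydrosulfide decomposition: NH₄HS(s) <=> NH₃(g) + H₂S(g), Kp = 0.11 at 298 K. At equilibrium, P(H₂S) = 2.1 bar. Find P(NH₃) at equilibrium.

P(NH₃) = 0.052 bar

(NH₄HS is a pure solid — omitted from Kp.)
At equilibrium, Kp = P(NH₃)·P(H₂S) = 0.11.
(P(NH₃))·(2.1) = 0.11
P(NH₃) = 0.0524 = 0.052 bar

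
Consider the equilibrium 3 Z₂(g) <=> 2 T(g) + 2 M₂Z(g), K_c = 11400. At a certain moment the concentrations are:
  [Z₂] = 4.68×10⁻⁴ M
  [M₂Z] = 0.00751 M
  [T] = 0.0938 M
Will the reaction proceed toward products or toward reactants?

to the right

Q_c = [T]²·[M₂Z]² / [Z₂]³ = (0.0938)²·(0.00751)² / (4.68×10⁻⁴)³ = 4840
Q_c = 4840 < K_c = 11400, so the forward reaction proceeds.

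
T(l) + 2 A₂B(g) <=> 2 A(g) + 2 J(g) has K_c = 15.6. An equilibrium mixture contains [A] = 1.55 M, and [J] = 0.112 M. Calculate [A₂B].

(T is a pure liquid — omitted from K_c.)
At equilibrium, K_c = [A]²·[J]² / [A₂B]² = 15.6.
(1.55)²·(0.112)² / ([A₂B])² = 15.6
[A₂B]² = 0.00193 ⇒ [A₂B] = 0.0440 M

[A₂B] = 0.0440 M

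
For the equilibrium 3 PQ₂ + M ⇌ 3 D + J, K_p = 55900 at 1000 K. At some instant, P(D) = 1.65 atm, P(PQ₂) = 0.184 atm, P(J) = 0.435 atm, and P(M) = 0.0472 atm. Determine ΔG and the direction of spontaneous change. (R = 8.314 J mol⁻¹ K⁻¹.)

Q_p = P(D)³·P(J) / (P(PQ₂)³·P(M)) = (1.65)³·(0.435) / ((0.184)³·(0.0472)) = 6650
ΔG = RT ln(Q_p/K_p) = (8.314 J mol⁻¹ K⁻¹)(1000 K) × ln(6650/55900)
   = (8.314 kJ/mol)(-2.129) = -17.7 kJ/mol
ΔG < 0, so the forward reaction is spontaneous (proceeds forward).

ΔG = -17.7 kJ/mol; the forward reaction is spontaneous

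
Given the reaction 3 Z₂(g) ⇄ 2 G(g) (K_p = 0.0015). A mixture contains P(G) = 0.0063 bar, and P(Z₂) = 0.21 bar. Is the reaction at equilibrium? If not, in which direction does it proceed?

Q_p = P(G)² / P(Z₂)³ = (0.0063)² / (0.21)³ = 0.0043
Q_p = 0.0043 > K_p = 0.0015, so the reverse reaction proceeds.

toward reactants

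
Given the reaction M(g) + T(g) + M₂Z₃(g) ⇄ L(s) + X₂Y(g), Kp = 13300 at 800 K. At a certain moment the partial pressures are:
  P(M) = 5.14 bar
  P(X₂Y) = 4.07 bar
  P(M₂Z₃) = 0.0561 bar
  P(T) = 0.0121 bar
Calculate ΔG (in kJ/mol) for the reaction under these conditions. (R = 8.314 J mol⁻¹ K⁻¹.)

(L is a pure solid — omitted from Qp.)
Qp = P(X₂Y) / (P(M)·P(T)·P(M₂Z₃)) = (4.07) / ((5.14)·(0.0121)·(0.0561)) = 1170
ΔG = RT ln(Qp/Kp) = (8.314 J mol⁻¹ K⁻¹)(800 K) × ln(1170/13300)
   = (6.651 kJ/mol)(-2.431) = -16.2 kJ/mol
ΔG < 0, so the forward reaction is spontaneous (proceeds forward).

ΔG = -16.2 kJ/mol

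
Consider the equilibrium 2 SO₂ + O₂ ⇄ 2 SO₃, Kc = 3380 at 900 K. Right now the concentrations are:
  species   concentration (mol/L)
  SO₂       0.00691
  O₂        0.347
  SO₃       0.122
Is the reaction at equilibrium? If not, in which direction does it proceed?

in the forward direction

Qc = [SO₃]² / ([SO₂]²·[O₂]) = (0.122)² / ((0.00691)²·(0.347)) = 898
Qc = 898 < Kc = 3380, so the forward reaction proceeds.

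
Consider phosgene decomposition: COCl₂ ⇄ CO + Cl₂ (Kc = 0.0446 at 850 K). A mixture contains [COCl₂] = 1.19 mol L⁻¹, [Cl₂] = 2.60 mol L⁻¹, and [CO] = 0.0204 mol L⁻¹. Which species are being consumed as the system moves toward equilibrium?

none (at equilibrium)

Qc = [CO]·[Cl₂] / [COCl₂] = (0.0204)·(2.60) / (1.19) = 0.0446
Qc = 0.0446 = Kc; the system is at equilibrium.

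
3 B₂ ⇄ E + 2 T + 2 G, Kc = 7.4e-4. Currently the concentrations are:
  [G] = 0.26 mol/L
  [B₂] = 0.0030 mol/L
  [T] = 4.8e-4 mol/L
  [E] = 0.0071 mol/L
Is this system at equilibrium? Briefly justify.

Qc = [E]·[T]²·[G]² / [B₂]³ = (0.0071)·(4.8e-4)²·(0.26)² / (0.0030)³ = 0.0041
Qc = 0.0041 > Kc = 7.4e-4: net reverse reaction.

no; Q > K, reaction proceeds in reverse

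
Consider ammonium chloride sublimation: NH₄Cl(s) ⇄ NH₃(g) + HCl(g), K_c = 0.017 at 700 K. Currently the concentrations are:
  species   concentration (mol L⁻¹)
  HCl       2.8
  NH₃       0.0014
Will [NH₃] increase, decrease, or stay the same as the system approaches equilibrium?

increase

(NH₄Cl is a pure solid — omitted from Q_c.)
Q_c = [NH₃]·[HCl] = (0.0014)·(2.8) = 0.0039
Q_c = 0.0039 < K_c = 0.017: net forward reaction.
NH₃ is a product, so it increases.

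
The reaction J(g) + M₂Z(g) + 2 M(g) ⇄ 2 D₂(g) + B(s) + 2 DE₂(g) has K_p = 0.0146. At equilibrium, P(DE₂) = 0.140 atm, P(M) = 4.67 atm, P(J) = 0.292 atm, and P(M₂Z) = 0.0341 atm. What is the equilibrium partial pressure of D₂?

(B is a pure solid — omitted from K_p.)
At equilibrium, K_p = P(D₂)²·P(DE₂)² / (P(J)·P(M₂Z)·P(M)²) = 0.0146.
(P(D₂))²·(0.140)² / ((0.292)·(0.0341)·(4.67)²) = 0.0146
P(D₂)² = 0.162 ⇒ P(D₂) = 0.402 atm

P(D₂) = 0.402 atm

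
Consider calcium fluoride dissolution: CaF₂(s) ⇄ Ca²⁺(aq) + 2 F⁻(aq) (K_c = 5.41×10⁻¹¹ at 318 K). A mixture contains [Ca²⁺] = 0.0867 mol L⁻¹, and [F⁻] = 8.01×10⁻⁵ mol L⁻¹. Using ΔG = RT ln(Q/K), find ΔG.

(CaF₂ is a pure solid — omitted from Q_c.)
Q_c = [Ca²⁺]·[F⁻]² = (0.0867)·(8.01×10⁻⁵)² = 5.56×10⁻¹⁰
ΔG = RT ln(Q_c/K_c) = (8.314 J mol⁻¹ K⁻¹)(318 K) × ln(5.56×10⁻¹⁰/5.41×10⁻¹¹)
   = (2.644 kJ/mol)(2.330) = 6.16 kJ/mol
ΔG > 0, so the forward reaction is non-spontaneous (proceeds in reverse).

ΔG = 6.16 kJ/mol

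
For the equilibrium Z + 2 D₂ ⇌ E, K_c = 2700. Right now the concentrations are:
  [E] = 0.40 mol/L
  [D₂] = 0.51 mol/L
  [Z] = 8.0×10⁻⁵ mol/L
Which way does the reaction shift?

in the reverse direction

Q_c = [E] / ([Z]·[D₂]²) = (0.40) / ((8.0×10⁻⁵)·(0.51)²) = 19000
Q_c = 19000 > K_c = 2700, so the reverse reaction proceeds.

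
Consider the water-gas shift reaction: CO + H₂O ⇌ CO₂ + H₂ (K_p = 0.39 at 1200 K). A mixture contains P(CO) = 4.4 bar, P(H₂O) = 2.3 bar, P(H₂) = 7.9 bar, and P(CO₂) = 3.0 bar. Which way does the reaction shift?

Q_p = P(CO₂)·P(H₂) / (P(CO)·P(H₂O)) = (3.0)·(7.9) / ((4.4)·(2.3)) = 2.3
Q_p = 2.3 > K_p = 0.39, so the reverse reaction proceeds.

to the left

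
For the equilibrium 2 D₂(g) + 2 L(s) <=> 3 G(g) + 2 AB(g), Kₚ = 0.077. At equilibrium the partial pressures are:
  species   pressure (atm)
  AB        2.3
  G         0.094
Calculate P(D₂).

P(D₂) = 0.24 atm

(L is a pure solid — omitted from Kₚ.)
At equilibrium, Kₚ = P(G)³·P(AB)² / P(D₂)² = 0.077.
(0.094)³·(2.3)² / (P(D₂))² = 0.077
P(D₂)² = 0.0571 ⇒ P(D₂) = 0.24 atm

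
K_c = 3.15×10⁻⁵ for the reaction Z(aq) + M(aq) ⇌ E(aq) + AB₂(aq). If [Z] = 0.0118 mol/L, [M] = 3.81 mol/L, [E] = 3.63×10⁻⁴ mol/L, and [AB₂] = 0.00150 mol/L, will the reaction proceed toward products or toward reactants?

Q_c = [E]·[AB₂] / ([Z]·[M]) = (3.63×10⁻⁴)·(0.00150) / ((0.0118)·(3.81)) = 1.21×10⁻⁵
Q_c = 1.21×10⁻⁵ < K_c = 3.15×10⁻⁵, so the forward reaction proceeds.

forward (toward products)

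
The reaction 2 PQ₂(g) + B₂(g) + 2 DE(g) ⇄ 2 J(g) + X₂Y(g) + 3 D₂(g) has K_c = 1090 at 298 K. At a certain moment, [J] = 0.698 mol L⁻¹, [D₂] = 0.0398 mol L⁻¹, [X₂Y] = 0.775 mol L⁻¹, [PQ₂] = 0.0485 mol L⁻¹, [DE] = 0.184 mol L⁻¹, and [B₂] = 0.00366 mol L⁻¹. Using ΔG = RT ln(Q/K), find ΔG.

ΔG = -6.42 kJ/mol

Q_c = [J]²·[X₂Y]·[D₂]³ / ([PQ₂]²·[B₂]·[DE]²) = (0.698)²·(0.775)·(0.0398)³ / ((0.0485)²·(0.00366)·(0.184)²) = 81.7
ΔG = RT ln(Q_c/K_c) = (8.314 J mol⁻¹ K⁻¹)(298 K) × ln(81.7/1090)
   = (2.478 kJ/mol)(-2.591) = -6.42 kJ/mol
ΔG < 0, so the forward reaction is spontaneous (proceeds forward).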